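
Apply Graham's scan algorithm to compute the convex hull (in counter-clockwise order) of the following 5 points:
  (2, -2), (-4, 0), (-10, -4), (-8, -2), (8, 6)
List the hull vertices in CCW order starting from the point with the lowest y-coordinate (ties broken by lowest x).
Hull (CCW) = [(-10, -4), (2, -2), (8, 6), (-8, -2)]

Graham scan procedure:
  1. Find the pivot p₀ = point with lowest y (tie → lowest x): (-10, -4).
  2. Sort the remaining points by polar angle around p₀.
  3. Walk through sorted points, maintaining a stack; pop the top while the last three entries make a non-left turn (cross product ≤ 0).
  4. Final stack is the convex hull in CCW order: (-10, -4), (2, -2), (8, 6), (-8, -2).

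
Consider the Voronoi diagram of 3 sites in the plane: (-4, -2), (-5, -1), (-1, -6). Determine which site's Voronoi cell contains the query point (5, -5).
Nearest site = (-1, -6)

The Voronoi cell of site s contains exactly those query points closer to s than to any other site. Compute squared distances from q = (5, -5) to each site:
  (-1 − 5)² + (-6 − -5)² = 37
  (-4 − 5)² + (-2 − -5)² = 90
  (-5 − 5)² + (-1 − -5)² = 116
Minimum is attained by (-1, -6), so q lies in its Voronoi cell.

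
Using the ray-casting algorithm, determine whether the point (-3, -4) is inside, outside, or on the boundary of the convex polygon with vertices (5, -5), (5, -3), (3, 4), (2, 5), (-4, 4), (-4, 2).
The point (-3, -4) lies strictly outside the polygon

Cast a horizontal ray to the right from the query point and count how many polygon edges it crosses (each edge strictly once or zero times, handled with the usual half-open convention). 
Parity of crossings → even ⇒ outside.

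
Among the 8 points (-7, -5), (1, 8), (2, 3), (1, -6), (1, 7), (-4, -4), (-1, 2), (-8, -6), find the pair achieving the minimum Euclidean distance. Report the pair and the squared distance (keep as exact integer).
Pair = ((1, 8), (1, 7)); squared distance = 1

Compute all C(8, 2) = 28 pairwise squared distances (x_i − x_j)² + (y_i − y_j)². The minimum is 1, attained by the pair ((1, 8), (1, 7)).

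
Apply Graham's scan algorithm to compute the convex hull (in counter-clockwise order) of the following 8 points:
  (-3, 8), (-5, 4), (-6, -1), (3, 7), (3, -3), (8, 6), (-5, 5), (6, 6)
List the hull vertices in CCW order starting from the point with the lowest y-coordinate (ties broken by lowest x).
Hull (CCW) = [(3, -3), (8, 6), (3, 7), (-3, 8), (-5, 5), (-6, -1)]

Graham scan procedure:
  1. Find the pivot p₀ = point with lowest y (tie → lowest x): (3, -3).
  2. Sort the remaining points by polar angle around p₀.
  3. Walk through sorted points, maintaining a stack; pop the top while the last three entries make a non-left turn (cross product ≤ 0).
  4. Final stack is the convex hull in CCW order: (3, -3), (8, 6), (3, 7), (-3, 8), (-5, 5), (-6, -1).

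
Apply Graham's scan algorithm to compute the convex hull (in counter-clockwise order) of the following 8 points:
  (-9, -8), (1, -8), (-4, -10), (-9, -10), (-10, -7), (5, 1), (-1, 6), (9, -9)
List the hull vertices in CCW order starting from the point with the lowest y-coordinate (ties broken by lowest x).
Hull (CCW) = [(-9, -10), (-4, -10), (9, -9), (5, 1), (-1, 6), (-10, -7)]

Graham scan procedure:
  1. Find the pivot p₀ = point with lowest y (tie → lowest x): (-9, -10).
  2. Sort the remaining points by polar angle around p₀.
  3. Walk through sorted points, maintaining a stack; pop the top while the last three entries make a non-left turn (cross product ≤ 0).
  4. Final stack is the convex hull in CCW order: (-9, -10), (-4, -10), (9, -9), (5, 1), (-1, 6), (-10, -7).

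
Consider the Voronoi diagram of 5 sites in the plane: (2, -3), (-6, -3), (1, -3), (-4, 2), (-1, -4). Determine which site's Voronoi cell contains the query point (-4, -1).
Nearest site = (-6, -3)

The Voronoi cell of site s contains exactly those query points closer to s than to any other site. Compute squared distances from q = (-4, -1) to each site:
  (-6 − -4)² + (-3 − -1)² = 8
  (-4 − -4)² + (2 − -1)² = 9
  (-1 − -4)² + (-4 − -1)² = 18
  (1 − -4)² + (-3 − -1)² = 29
  (2 − -4)² + (-3 − -1)² = 40
Minimum is attained by (-6, -3), so q lies in its Voronoi cell.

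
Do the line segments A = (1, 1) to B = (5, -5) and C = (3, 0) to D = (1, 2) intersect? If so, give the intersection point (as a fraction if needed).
No (intersection of containing lines falls outside at least one segment)

Parametrize and solve: t = -1/2, s = 2. At least one of these is outside [0, 1], so the segments do not intersect.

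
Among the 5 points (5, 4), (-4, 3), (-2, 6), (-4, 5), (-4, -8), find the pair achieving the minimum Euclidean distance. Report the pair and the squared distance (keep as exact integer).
Pair = ((-4, 3), (-4, 5)); squared distance = 4

Compute all C(5, 2) = 10 pairwise squared distances (x_i − x_j)² + (y_i − y_j)². The minimum is 4, attained by the pair ((-4, 3), (-4, 5)).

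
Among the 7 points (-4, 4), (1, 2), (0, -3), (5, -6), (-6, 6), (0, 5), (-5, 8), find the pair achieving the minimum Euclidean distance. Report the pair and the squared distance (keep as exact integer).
Pair = ((-6, 6), (-5, 8)); squared distance = 5

Compute all C(7, 2) = 21 pairwise squared distances (x_i − x_j)² + (y_i − y_j)². The minimum is 5, attained by the pair ((-6, 6), (-5, 8)).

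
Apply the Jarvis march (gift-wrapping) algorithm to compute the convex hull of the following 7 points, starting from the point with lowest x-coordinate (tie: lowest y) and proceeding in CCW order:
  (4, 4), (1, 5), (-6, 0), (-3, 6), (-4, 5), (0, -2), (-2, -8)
Hull (CCW) = [(-6, 0), (-2, -8), (4, 4), (1, 5), (-3, 6), (-4, 5)]

Jarvis march: at each step, from the current hull vertex p, select the next vertex q as the point such that every other point lies strictly to the left of (or on) the directed line p → q. (Equivalently: for every other point r, the cross product (q − p) × (r − p) ≥ 0.)
Starting point (lowest x, tie lowest y): (-6, 0). Wrap until returning to start. Resulting hull: (-6, 0), (-2, -8), (4, 4), (1, 5), (-3, 6), (-4, 5).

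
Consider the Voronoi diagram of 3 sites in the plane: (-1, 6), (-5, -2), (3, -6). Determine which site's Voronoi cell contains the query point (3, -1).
Nearest site = (3, -6)

The Voronoi cell of site s contains exactly those query points closer to s than to any other site. Compute squared distances from q = (3, -1) to each site:
  (3 − 3)² + (-6 − -1)² = 25
  (-5 − 3)² + (-2 − -1)² = 65
  (-1 − 3)² + (6 − -1)² = 65
Minimum is attained by (3, -6), so q lies in its Voronoi cell.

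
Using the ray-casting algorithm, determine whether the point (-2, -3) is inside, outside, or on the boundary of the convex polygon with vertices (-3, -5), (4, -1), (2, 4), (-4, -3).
The point (-2, -3) lies strictly inside the polygon

Cast a horizontal ray to the right from the query point and count how many polygon edges it crosses (each edge strictly once or zero times, handled with the usual half-open convention). 
Parity of crossings → odd ⇒ inside.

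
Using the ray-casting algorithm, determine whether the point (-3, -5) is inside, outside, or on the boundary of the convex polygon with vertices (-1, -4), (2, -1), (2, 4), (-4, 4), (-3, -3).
The point (-3, -5) lies strictly outside the polygon

Cast a horizontal ray to the right from the query point and count how many polygon edges it crosses (each edge strictly once or zero times, handled with the usual half-open convention). 
Parity of crossings → even ⇒ outside.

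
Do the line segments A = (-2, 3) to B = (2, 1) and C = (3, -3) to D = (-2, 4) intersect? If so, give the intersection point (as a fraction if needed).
Yes; intersection at (-8/9, 22/9) (t = 5/18 on AB, s = 7/9 on CD)

Parametrize AB as A + t(B − A) = (-2 + 4 t, 3 + -2 t) and CD as C + s(D − C) = (3 + -5 s, -3 + 7 s). Solve the linear system for (t, s). Determinant = -18 ≠ 0, so a unique intersection of the containing lines exists. Solution: t = 5/18, s = 7/9 — both in [0, 1], so the segments cross. Intersection point: (-8/9, 22/9).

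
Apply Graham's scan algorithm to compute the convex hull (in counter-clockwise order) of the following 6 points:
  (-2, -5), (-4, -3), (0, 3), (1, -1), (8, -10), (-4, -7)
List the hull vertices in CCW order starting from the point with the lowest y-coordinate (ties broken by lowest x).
Hull (CCW) = [(8, -10), (0, 3), (-4, -3), (-4, -7)]

Graham scan procedure:
  1. Find the pivot p₀ = point with lowest y (tie → lowest x): (8, -10).
  2. Sort the remaining points by polar angle around p₀.
  3. Walk through sorted points, maintaining a stack; pop the top while the last three entries make a non-left turn (cross product ≤ 0).
  4. Final stack is the convex hull in CCW order: (8, -10), (0, 3), (-4, -3), (-4, -7).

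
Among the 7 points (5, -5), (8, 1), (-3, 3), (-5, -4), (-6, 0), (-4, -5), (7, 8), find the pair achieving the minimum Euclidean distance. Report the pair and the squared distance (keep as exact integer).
Pair = ((-5, -4), (-4, -5)); squared distance = 2

Compute all C(7, 2) = 21 pairwise squared distances (x_i − x_j)² + (y_i − y_j)². The minimum is 2, attained by the pair ((-5, -4), (-4, -5)).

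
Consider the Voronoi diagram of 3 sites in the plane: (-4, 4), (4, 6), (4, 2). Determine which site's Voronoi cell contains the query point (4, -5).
Nearest site = (4, 2)

The Voronoi cell of site s contains exactly those query points closer to s than to any other site. Compute squared distances from q = (4, -5) to each site:
  (4 − 4)² + (2 − -5)² = 49
  (4 − 4)² + (6 − -5)² = 121
  (-4 − 4)² + (4 − -5)² = 145
Minimum is attained by (4, 2), so q lies in its Voronoi cell.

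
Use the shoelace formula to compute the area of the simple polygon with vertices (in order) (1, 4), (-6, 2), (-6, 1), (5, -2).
Area = 61/2

Shoelace formula: Area = (1/2) |Σ_i (x_i · y_{i+1} − x_{i+1} · y_i)| (indices mod n). Compute each cross term:
  (1)(2) − (-6)(4) = 26
  (-6)(1) − (-6)(2) = 6
  (-6)(-2) − (5)(1) = 7
  (5)(4) − (1)(-2) = 22
Sum = 61, so (signed) Area = 61/2 = 61/2, |Area| = 61/2.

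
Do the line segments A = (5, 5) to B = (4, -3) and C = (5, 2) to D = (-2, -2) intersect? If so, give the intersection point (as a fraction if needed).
Yes; intersection at (239/52, 23/13) (t = 21/52 on AB, s = 3/52 on CD)

Parametrize AB as A + t(B − A) = (5 + -1 t, 5 + -8 t) and CD as C + s(D − C) = (5 + -7 s, 2 + -4 s). Solve the linear system for (t, s). Determinant = 52 ≠ 0, so a unique intersection of the containing lines exists. Solution: t = 21/52, s = 3/52 — both in [0, 1], so the segments cross. Intersection point: (239/52, 23/13).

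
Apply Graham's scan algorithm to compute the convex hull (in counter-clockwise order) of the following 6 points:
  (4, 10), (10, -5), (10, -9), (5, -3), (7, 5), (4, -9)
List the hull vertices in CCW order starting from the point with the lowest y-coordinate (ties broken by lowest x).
Hull (CCW) = [(4, -9), (10, -9), (10, -5), (7, 5), (4, 10)]

Graham scan procedure:
  1. Find the pivot p₀ = point with lowest y (tie → lowest x): (4, -9).
  2. Sort the remaining points by polar angle around p₀.
  3. Walk through sorted points, maintaining a stack; pop the top while the last three entries make a non-left turn (cross product ≤ 0).
  4. Final stack is the convex hull in CCW order: (4, -9), (10, -9), (10, -5), (7, 5), (4, 10).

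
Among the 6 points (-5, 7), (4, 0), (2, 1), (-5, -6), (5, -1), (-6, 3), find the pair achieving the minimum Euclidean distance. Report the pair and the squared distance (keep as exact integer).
Pair = ((4, 0), (5, -1)); squared distance = 2

Compute all C(6, 2) = 15 pairwise squared distances (x_i − x_j)² + (y_i − y_j)². The minimum is 2, attained by the pair ((4, 0), (5, -1)).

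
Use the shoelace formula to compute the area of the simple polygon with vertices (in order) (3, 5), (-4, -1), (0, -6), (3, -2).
Area = 40

Shoelace formula: Area = (1/2) |Σ_i (x_i · y_{i+1} − x_{i+1} · y_i)| (indices mod n). Compute each cross term:
  (3)(-1) − (-4)(5) = 17
  (-4)(-6) − (0)(-1) = 24
  (0)(-2) − (3)(-6) = 18
  (3)(5) − (3)(-2) = 21
Sum = 80, so (signed) Area = 80/2 = 40, |Area| = 40.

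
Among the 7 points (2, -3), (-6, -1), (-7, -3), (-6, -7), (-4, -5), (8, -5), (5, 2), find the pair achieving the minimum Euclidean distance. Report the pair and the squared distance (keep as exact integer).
Pair = ((-6, -1), (-7, -3)); squared distance = 5

Compute all C(7, 2) = 21 pairwise squared distances (x_i − x_j)² + (y_i − y_j)². The minimum is 5, attained by the pair ((-6, -1), (-7, -3)).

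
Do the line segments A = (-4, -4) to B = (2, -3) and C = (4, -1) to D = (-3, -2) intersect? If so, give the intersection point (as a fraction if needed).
No (intersection of containing lines falls outside at least one segment)

Parametrize and solve: t = 13, s = -10. At least one of these is outside [0, 1], so the segments do not intersect.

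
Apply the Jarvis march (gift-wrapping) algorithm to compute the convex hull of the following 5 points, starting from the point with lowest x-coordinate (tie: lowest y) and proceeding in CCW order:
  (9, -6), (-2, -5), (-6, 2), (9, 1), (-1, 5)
Hull (CCW) = [(-6, 2), (-2, -5), (9, -6), (9, 1), (-1, 5)]

Jarvis march: at each step, from the current hull vertex p, select the next vertex q as the point such that every other point lies strictly to the left of (or on) the directed line p → q. (Equivalently: for every other point r, the cross product (q − p) × (r − p) ≥ 0.)
Starting point (lowest x, tie lowest y): (-6, 2). Wrap until returning to start. Resulting hull: (-6, 2), (-2, -5), (9, -6), (9, 1), (-1, 5).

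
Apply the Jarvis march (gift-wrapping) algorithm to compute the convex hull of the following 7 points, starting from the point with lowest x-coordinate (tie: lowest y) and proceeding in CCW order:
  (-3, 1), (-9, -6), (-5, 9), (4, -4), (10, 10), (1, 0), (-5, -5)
Hull (CCW) = [(-9, -6), (4, -4), (10, 10), (-5, 9)]

Jarvis march: at each step, from the current hull vertex p, select the next vertex q as the point such that every other point lies strictly to the left of (or on) the directed line p → q. (Equivalently: for every other point r, the cross product (q − p) × (r − p) ≥ 0.)
Starting point (lowest x, tie lowest y): (-9, -6). Wrap until returning to start. Resulting hull: (-9, -6), (4, -4), (10, 10), (-5, 9).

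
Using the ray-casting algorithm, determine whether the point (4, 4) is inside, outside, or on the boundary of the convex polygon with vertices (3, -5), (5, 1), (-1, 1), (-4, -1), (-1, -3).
The point (4, 4) lies strictly outside the polygon

Cast a horizontal ray to the right from the query point and count how many polygon edges it crosses (each edge strictly once or zero times, handled with the usual half-open convention). 
Parity of crossings → even ⇒ outside.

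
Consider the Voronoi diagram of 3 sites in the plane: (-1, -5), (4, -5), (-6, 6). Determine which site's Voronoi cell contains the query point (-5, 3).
Nearest site = (-6, 6)

The Voronoi cell of site s contains exactly those query points closer to s than to any other site. Compute squared distances from q = (-5, 3) to each site:
  (-6 − -5)² + (6 − 3)² = 10
  (-1 − -5)² + (-5 − 3)² = 80
  (4 − -5)² + (-5 − 3)² = 145
Minimum is attained by (-6, 6), so q lies in its Voronoi cell.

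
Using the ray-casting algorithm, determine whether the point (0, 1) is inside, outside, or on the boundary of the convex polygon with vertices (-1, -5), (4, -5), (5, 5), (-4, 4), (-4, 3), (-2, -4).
The point (0, 1) lies strictly inside the polygon

Cast a horizontal ray to the right from the query point and count how many polygon edges it crosses (each edge strictly once or zero times, handled with the usual half-open convention). 
Parity of crossings → odd ⇒ inside.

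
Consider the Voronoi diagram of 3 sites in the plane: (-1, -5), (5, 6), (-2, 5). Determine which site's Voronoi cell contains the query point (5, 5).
Nearest site = (5, 6)

The Voronoi cell of site s contains exactly those query points closer to s than to any other site. Compute squared distances from q = (5, 5) to each site:
  (5 − 5)² + (6 − 5)² = 1
  (-2 − 5)² + (5 − 5)² = 49
  (-1 − 5)² + (-5 − 5)² = 136
Minimum is attained by (5, 6), so q lies in its Voronoi cell.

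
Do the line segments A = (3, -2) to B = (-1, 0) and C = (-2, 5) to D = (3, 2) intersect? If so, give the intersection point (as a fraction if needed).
No (intersection of containing lines falls outside at least one segment)

Parametrize and solve: t = -10, s = 9. At least one of these is outside [0, 1], so the segments do not intersect.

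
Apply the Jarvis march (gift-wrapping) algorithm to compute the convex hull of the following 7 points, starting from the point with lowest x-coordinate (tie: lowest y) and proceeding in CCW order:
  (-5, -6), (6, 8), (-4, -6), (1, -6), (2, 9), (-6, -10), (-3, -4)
Hull (CCW) = [(-6, -10), (1, -6), (6, 8), (2, 9), (-5, -6)]

Jarvis march: at each step, from the current hull vertex p, select the next vertex q as the point such that every other point lies strictly to the left of (or on) the directed line p → q. (Equivalently: for every other point r, the cross product (q − p) × (r − p) ≥ 0.)
Starting point (lowest x, tie lowest y): (-6, -10). Wrap until returning to start. Resulting hull: (-6, -10), (1, -6), (6, 8), (2, 9), (-5, -6).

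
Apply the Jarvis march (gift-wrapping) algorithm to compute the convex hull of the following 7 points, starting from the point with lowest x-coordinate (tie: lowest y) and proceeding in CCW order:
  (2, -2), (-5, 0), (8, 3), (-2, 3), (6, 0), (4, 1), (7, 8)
Hull (CCW) = [(-5, 0), (2, -2), (6, 0), (8, 3), (7, 8), (-2, 3)]

Jarvis march: at each step, from the current hull vertex p, select the next vertex q as the point such that every other point lies strictly to the left of (or on) the directed line p → q. (Equivalently: for every other point r, the cross product (q − p) × (r − p) ≥ 0.)
Starting point (lowest x, tie lowest y): (-5, 0). Wrap until returning to start. Resulting hull: (-5, 0), (2, -2), (6, 0), (8, 3), (7, 8), (-2, 3).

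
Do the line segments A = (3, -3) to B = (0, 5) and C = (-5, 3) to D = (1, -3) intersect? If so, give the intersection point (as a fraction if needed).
No (intersection of containing lines falls outside at least one segment)

Parametrize and solve: t = -2/5, s = 23/15. At least one of these is outside [0, 1], so the segments do not intersect.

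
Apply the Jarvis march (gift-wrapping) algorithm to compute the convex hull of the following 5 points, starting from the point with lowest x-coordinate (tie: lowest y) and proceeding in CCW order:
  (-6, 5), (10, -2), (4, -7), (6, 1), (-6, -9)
Hull (CCW) = [(-6, -9), (4, -7), (10, -2), (6, 1), (-6, 5)]

Jarvis march: at each step, from the current hull vertex p, select the next vertex q as the point such that every other point lies strictly to the left of (or on) the directed line p → q. (Equivalently: for every other point r, the cross product (q − p) × (r − p) ≥ 0.)
Starting point (lowest x, tie lowest y): (-6, -9). Wrap until returning to start. Resulting hull: (-6, -9), (4, -7), (10, -2), (6, 1), (-6, 5).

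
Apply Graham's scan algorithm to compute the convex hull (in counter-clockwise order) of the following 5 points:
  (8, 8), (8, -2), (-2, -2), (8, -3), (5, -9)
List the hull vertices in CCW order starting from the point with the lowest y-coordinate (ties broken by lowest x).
Hull (CCW) = [(5, -9), (8, -3), (8, 8), (-2, -2)]

Graham scan procedure:
  1. Find the pivot p₀ = point with lowest y (tie → lowest x): (5, -9).
  2. Sort the remaining points by polar angle around p₀.
  3. Walk through sorted points, maintaining a stack; pop the top while the last three entries make a non-left turn (cross product ≤ 0).
  4. Final stack is the convex hull in CCW order: (5, -9), (8, -3), (8, 8), (-2, -2).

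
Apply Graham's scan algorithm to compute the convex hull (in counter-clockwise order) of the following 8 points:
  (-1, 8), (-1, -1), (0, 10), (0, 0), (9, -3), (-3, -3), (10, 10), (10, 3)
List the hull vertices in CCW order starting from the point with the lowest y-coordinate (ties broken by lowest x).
Hull (CCW) = [(-3, -3), (9, -3), (10, 3), (10, 10), (0, 10), (-1, 8)]

Graham scan procedure:
  1. Find the pivot p₀ = point with lowest y (tie → lowest x): (-3, -3).
  2. Sort the remaining points by polar angle around p₀.
  3. Walk through sorted points, maintaining a stack; pop the top while the last three entries make a non-left turn (cross product ≤ 0).
  4. Final stack is the convex hull in CCW order: (-3, -3), (9, -3), (10, 3), (10, 10), (0, 10), (-1, 8).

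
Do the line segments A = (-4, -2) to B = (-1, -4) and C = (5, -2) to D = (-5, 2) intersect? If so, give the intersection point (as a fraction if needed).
No (intersection of containing lines falls outside at least one segment)

Parametrize and solve: t = -9/2, s = 9/4. At least one of these is outside [0, 1], so the segments do not intersect.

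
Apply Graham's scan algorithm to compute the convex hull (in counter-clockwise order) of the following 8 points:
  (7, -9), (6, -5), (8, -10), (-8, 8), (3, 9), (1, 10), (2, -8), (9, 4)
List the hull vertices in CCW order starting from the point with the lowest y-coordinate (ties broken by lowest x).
Hull (CCW) = [(8, -10), (9, 4), (3, 9), (1, 10), (-8, 8), (2, -8)]

Graham scan procedure:
  1. Find the pivot p₀ = point with lowest y (tie → lowest x): (8, -10).
  2. Sort the remaining points by polar angle around p₀.
  3. Walk through sorted points, maintaining a stack; pop the top while the last three entries make a non-left turn (cross product ≤ 0).
  4. Final stack is the convex hull in CCW order: (8, -10), (9, 4), (3, 9), (1, 10), (-8, 8), (2, -8).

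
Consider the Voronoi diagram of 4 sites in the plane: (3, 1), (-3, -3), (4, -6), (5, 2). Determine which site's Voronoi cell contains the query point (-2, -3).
Nearest site = (-3, -3)

The Voronoi cell of site s contains exactly those query points closer to s than to any other site. Compute squared distances from q = (-2, -3) to each site:
  (-3 − -2)² + (-3 − -3)² = 1
  (3 − -2)² + (1 − -3)² = 41
  (4 − -2)² + (-6 − -3)² = 45
  (5 − -2)² + (2 − -3)² = 74
Minimum is attained by (-3, -3), so q lies in its Voronoi cell.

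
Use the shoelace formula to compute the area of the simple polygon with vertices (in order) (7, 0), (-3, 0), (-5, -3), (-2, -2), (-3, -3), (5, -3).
Area = 29

Shoelace formula: Area = (1/2) |Σ_i (x_i · y_{i+1} − x_{i+1} · y_i)| (indices mod n). Compute each cross term:
  (7)(0) − (-3)(0) = 0
  (-3)(-3) − (-5)(0) = 9
  (-5)(-2) − (-2)(-3) = 4
  (-2)(-3) − (-3)(-2) = 0
  (-3)(-3) − (5)(-3) = 24
  (5)(0) − (7)(-3) = 21
Sum = 58, so (signed) Area = 58/2 = 29, |Area| = 29.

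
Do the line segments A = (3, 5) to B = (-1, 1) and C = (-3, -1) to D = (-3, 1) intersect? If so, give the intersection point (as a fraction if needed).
No (intersection of containing lines falls outside at least one segment)

Parametrize and solve: t = 3/2, s = 0. At least one of these is outside [0, 1], so the segments do not intersect.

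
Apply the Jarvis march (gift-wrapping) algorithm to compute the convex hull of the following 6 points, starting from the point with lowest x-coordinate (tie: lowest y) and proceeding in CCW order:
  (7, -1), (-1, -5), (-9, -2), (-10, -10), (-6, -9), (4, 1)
Hull (CCW) = [(-10, -10), (-6, -9), (7, -1), (4, 1), (-9, -2)]

Jarvis march: at each step, from the current hull vertex p, select the next vertex q as the point such that every other point lies strictly to the left of (or on) the directed line p → q. (Equivalently: for every other point r, the cross product (q − p) × (r − p) ≥ 0.)
Starting point (lowest x, tie lowest y): (-10, -10). Wrap until returning to start. Resulting hull: (-10, -10), (-6, -9), (7, -1), (4, 1), (-9, -2).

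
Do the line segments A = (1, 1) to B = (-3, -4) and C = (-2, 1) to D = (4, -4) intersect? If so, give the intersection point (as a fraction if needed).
Yes; intersection at (-1/5, -1/2) (t = 3/10 on AB, s = 3/10 on CD)

Parametrize AB as A + t(B − A) = (1 + -4 t, 1 + -5 t) and CD as C + s(D − C) = (-2 + 6 s, 1 + -5 s). Solve the linear system for (t, s). Determinant = -50 ≠ 0, so a unique intersection of the containing lines exists. Solution: t = 3/10, s = 3/10 — both in [0, 1], so the segments cross. Intersection point: (-1/5, -1/2).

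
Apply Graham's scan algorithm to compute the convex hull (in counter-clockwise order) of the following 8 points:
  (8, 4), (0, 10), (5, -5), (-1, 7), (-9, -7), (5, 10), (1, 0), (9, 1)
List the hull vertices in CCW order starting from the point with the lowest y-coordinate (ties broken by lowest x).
Hull (CCW) = [(-9, -7), (5, -5), (9, 1), (8, 4), (5, 10), (0, 10)]

Graham scan procedure:
  1. Find the pivot p₀ = point with lowest y (tie → lowest x): (-9, -7).
  2. Sort the remaining points by polar angle around p₀.
  3. Walk through sorted points, maintaining a stack; pop the top while the last three entries make a non-left turn (cross product ≤ 0).
  4. Final stack is the convex hull in CCW order: (-9, -7), (5, -5), (9, 1), (8, 4), (5, 10), (0, 10).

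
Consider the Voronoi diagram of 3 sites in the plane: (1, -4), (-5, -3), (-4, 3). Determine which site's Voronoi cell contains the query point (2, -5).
Nearest site = (1, -4)

The Voronoi cell of site s contains exactly those query points closer to s than to any other site. Compute squared distances from q = (2, -5) to each site:
  (1 − 2)² + (-4 − -5)² = 2
  (-5 − 2)² + (-3 − -5)² = 53
  (-4 − 2)² + (3 − -5)² = 100
Minimum is attained by (1, -4), so q lies in its Voronoi cell.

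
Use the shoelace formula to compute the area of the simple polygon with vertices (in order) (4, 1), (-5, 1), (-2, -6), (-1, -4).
Area = 29

Shoelace formula: Area = (1/2) |Σ_i (x_i · y_{i+1} − x_{i+1} · y_i)| (indices mod n). Compute each cross term:
  (4)(1) − (-5)(1) = 9
  (-5)(-6) − (-2)(1) = 32
  (-2)(-4) − (-1)(-6) = 2
  (-1)(1) − (4)(-4) = 15
Sum = 58, so (signed) Area = 58/2 = 29, |Area| = 29.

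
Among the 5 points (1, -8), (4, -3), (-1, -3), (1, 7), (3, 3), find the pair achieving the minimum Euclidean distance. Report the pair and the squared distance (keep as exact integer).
Pair = ((1, 7), (3, 3)); squared distance = 20

Compute all C(5, 2) = 10 pairwise squared distances (x_i − x_j)² + (y_i − y_j)². The minimum is 20, attained by the pair ((1, 7), (3, 3)).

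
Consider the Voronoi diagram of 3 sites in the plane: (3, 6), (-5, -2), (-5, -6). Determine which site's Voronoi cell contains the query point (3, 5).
Nearest site = (3, 6)

The Voronoi cell of site s contains exactly those query points closer to s than to any other site. Compute squared distances from q = (3, 5) to each site:
  (3 − 3)² + (6 − 5)² = 1
  (-5 − 3)² + (-2 − 5)² = 113
  (-5 − 3)² + (-6 − 5)² = 185
Minimum is attained by (3, 6), so q lies in its Voronoi cell.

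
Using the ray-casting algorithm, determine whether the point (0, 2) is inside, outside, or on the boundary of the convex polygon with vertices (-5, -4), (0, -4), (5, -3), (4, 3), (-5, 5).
The point (0, 2) lies strictly inside the polygon

Cast a horizontal ray to the right from the query point and count how many polygon edges it crosses (each edge strictly once or zero times, handled with the usual half-open convention). 
Parity of crossings → odd ⇒ inside.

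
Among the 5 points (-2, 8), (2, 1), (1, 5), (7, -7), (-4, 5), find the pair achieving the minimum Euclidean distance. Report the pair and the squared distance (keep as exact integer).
Pair = ((-2, 8), (-4, 5)); squared distance = 13

Compute all C(5, 2) = 10 pairwise squared distances (x_i − x_j)² + (y_i − y_j)². The minimum is 13, attained by the pair ((-2, 8), (-4, 5)).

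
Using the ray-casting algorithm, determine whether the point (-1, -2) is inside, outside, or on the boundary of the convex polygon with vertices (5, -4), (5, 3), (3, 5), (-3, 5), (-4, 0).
The point (-1, -2) lies strictly outside the polygon

Cast a horizontal ray to the right from the query point and count how many polygon edges it crosses (each edge strictly once or zero times, handled with the usual half-open convention). 
Parity of crossings → even ⇒ outside.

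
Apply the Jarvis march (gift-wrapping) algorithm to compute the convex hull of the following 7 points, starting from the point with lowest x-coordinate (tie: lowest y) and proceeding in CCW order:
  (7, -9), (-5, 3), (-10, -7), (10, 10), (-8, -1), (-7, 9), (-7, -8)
Hull (CCW) = [(-10, -7), (-7, -8), (7, -9), (10, 10), (-7, 9)]

Jarvis march: at each step, from the current hull vertex p, select the next vertex q as the point such that every other point lies strictly to the left of (or on) the directed line p → q. (Equivalently: for every other point r, the cross product (q − p) × (r − p) ≥ 0.)
Starting point (lowest x, tie lowest y): (-10, -7). Wrap until returning to start. Resulting hull: (-10, -7), (-7, -8), (7, -9), (10, 10), (-7, 9).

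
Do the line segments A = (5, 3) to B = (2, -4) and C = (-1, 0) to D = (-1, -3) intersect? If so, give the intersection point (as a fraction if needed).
No (intersection of containing lines falls outside at least one segment)

Parametrize and solve: t = 2, s = 11/3. At least one of these is outside [0, 1], so the segments do not intersect.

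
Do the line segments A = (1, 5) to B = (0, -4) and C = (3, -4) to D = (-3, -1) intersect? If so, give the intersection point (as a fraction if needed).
Yes; intersection at (3/19, -49/19) (t = 16/19 on AB, s = 9/19 on CD)

Parametrize AB as A + t(B − A) = (1 + -1 t, 5 + -9 t) and CD as C + s(D − C) = (3 + -6 s, -4 + 3 s). Solve the linear system for (t, s). Determinant = 57 ≠ 0, so a unique intersection of the containing lines exists. Solution: t = 16/19, s = 9/19 — both in [0, 1], so the segments cross. Intersection point: (3/19, -49/19).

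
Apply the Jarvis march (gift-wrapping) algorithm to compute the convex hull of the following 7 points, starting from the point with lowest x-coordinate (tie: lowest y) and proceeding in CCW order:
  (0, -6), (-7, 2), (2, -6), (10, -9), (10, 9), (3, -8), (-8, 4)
Hull (CCW) = [(-8, 4), (-7, 2), (0, -6), (3, -8), (10, -9), (10, 9)]

Jarvis march: at each step, from the current hull vertex p, select the next vertex q as the point such that every other point lies strictly to the left of (or on) the directed line p → q. (Equivalently: for every other point r, the cross product (q − p) × (r − p) ≥ 0.)
Starting point (lowest x, tie lowest y): (-8, 4). Wrap until returning to start. Resulting hull: (-8, 4), (-7, 2), (0, -6), (3, -8), (10, -9), (10, 9).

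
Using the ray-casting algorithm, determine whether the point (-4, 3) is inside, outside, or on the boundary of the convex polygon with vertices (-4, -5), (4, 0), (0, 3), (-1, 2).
The point (-4, 3) lies strictly outside the polygon

Cast a horizontal ray to the right from the query point and count how many polygon edges it crosses (each edge strictly once or zero times, handled with the usual half-open convention). 
Parity of crossings → even ⇒ outside.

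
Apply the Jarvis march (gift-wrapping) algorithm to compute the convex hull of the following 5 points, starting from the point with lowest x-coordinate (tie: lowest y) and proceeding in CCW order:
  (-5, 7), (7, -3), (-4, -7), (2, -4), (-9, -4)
Hull (CCW) = [(-9, -4), (-4, -7), (7, -3), (-5, 7)]

Jarvis march: at each step, from the current hull vertex p, select the next vertex q as the point such that every other point lies strictly to the left of (or on) the directed line p → q. (Equivalently: for every other point r, the cross product (q − p) × (r − p) ≥ 0.)
Starting point (lowest x, tie lowest y): (-9, -4). Wrap until returning to start. Resulting hull: (-9, -4), (-4, -7), (7, -3), (-5, 7).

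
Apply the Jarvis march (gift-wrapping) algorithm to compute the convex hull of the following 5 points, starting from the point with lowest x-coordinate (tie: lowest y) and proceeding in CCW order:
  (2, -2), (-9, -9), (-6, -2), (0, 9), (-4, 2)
Hull (CCW) = [(-9, -9), (2, -2), (0, 9), (-4, 2), (-6, -2)]

Jarvis march: at each step, from the current hull vertex p, select the next vertex q as the point such that every other point lies strictly to the left of (or on) the directed line p → q. (Equivalently: for every other point r, the cross product (q − p) × (r − p) ≥ 0.)
Starting point (lowest x, tie lowest y): (-9, -9). Wrap until returning to start. Resulting hull: (-9, -9), (2, -2), (0, 9), (-4, 2), (-6, -2).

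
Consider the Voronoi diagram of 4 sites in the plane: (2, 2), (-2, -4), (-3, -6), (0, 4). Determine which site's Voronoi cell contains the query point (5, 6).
Nearest site = (2, 2)

The Voronoi cell of site s contains exactly those query points closer to s than to any other site. Compute squared distances from q = (5, 6) to each site:
  (2 − 5)² + (2 − 6)² = 25
  (0 − 5)² + (4 − 6)² = 29
  (-2 − 5)² + (-4 − 6)² = 149
  (-3 − 5)² + (-6 − 6)² = 208
Minimum is attained by (2, 2), so q lies in its Voronoi cell.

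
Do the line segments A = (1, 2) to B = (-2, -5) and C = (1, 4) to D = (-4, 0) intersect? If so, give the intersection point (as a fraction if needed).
No (intersection of containing lines falls outside at least one segment)

Parametrize and solve: t = -10/23, s = -6/23. At least one of these is outside [0, 1], so the segments do not intersect.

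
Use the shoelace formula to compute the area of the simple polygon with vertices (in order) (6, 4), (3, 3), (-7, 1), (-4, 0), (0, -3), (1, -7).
Area = 95/2

Shoelace formula: Area = (1/2) |Σ_i (x_i · y_{i+1} − x_{i+1} · y_i)| (indices mod n). Compute each cross term:
  (6)(3) − (3)(4) = 6
  (3)(1) − (-7)(3) = 24
  (-7)(0) − (-4)(1) = 4
  (-4)(-3) − (0)(0) = 12
  (0)(-7) − (1)(-3) = 3
  (1)(4) − (6)(-7) = 46
Sum = 95, so (signed) Area = 95/2 = 95/2, |Area| = 95/2.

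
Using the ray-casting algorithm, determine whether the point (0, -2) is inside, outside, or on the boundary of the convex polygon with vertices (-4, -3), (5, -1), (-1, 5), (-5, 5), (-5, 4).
The point (0, -2) lies strictly inside the polygon

Cast a horizontal ray to the right from the query point and count how many polygon edges it crosses (each edge strictly once or zero times, handled with the usual half-open convention). 
Parity of crossings → odd ⇒ inside.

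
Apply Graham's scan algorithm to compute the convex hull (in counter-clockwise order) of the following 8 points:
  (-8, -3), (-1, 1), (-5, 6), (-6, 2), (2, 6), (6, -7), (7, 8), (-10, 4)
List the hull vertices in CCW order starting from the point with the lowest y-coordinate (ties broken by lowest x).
Hull (CCW) = [(6, -7), (7, 8), (-5, 6), (-10, 4), (-8, -3)]

Graham scan procedure:
  1. Find the pivot p₀ = point with lowest y (tie → lowest x): (6, -7).
  2. Sort the remaining points by polar angle around p₀.
  3. Walk through sorted points, maintaining a stack; pop the top while the last three entries make a non-left turn (cross product ≤ 0).
  4. Final stack is the convex hull in CCW order: (6, -7), (7, 8), (-5, 6), (-10, 4), (-8, -3).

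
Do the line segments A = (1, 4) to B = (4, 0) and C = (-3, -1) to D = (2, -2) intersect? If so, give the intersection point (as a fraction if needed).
No (intersection of containing lines falls outside at least one segment)

Parametrize and solve: t = 29/17, s = 31/17. At least one of these is outside [0, 1], so the segments do not intersect.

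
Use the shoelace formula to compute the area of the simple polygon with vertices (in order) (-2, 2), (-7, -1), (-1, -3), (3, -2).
Area = 49/2

Shoelace formula: Area = (1/2) |Σ_i (x_i · y_{i+1} − x_{i+1} · y_i)| (indices mod n). Compute each cross term:
  (-2)(-1) − (-7)(2) = 16
  (-7)(-3) − (-1)(-1) = 20
  (-1)(-2) − (3)(-3) = 11
  (3)(2) − (-2)(-2) = 2
Sum = 49, so (signed) Area = 49/2 = 49/2, |Area| = 49/2.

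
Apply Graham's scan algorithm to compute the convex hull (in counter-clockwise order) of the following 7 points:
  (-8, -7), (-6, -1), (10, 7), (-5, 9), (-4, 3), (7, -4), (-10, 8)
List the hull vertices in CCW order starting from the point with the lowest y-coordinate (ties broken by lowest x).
Hull (CCW) = [(-8, -7), (7, -4), (10, 7), (-5, 9), (-10, 8)]

Graham scan procedure:
  1. Find the pivot p₀ = point with lowest y (tie → lowest x): (-8, -7).
  2. Sort the remaining points by polar angle around p₀.
  3. Walk through sorted points, maintaining a stack; pop the top while the last three entries make a non-left turn (cross product ≤ 0).
  4. Final stack is the convex hull in CCW order: (-8, -7), (7, -4), (10, 7), (-5, 9), (-10, 8).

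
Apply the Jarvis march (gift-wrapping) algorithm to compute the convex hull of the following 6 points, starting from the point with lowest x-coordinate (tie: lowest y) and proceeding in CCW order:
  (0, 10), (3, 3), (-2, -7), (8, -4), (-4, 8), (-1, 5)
Hull (CCW) = [(-4, 8), (-2, -7), (8, -4), (0, 10)]

Jarvis march: at each step, from the current hull vertex p, select the next vertex q as the point such that every other point lies strictly to the left of (or on) the directed line p → q. (Equivalently: for every other point r, the cross product (q − p) × (r − p) ≥ 0.)
Starting point (lowest x, tie lowest y): (-4, 8). Wrap until returning to start. Resulting hull: (-4, 8), (-2, -7), (8, -4), (0, 10).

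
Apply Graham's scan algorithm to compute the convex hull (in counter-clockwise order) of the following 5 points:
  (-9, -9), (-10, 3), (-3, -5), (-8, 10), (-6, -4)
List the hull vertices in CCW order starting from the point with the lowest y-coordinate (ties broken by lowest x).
Hull (CCW) = [(-9, -9), (-3, -5), (-8, 10), (-10, 3)]

Graham scan procedure:
  1. Find the pivot p₀ = point with lowest y (tie → lowest x): (-9, -9).
  2. Sort the remaining points by polar angle around p₀.
  3. Walk through sorted points, maintaining a stack; pop the top while the last three entries make a non-left turn (cross product ≤ 0).
  4. Final stack is the convex hull in CCW order: (-9, -9), (-3, -5), (-8, 10), (-10, 3).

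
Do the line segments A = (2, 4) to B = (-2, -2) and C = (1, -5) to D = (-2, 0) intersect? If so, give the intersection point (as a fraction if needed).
Yes; intersection at (-26/19, -20/19) (t = 16/19 on AB, s = 15/19 on CD)

Parametrize AB as A + t(B − A) = (2 + -4 t, 4 + -6 t) and CD as C + s(D − C) = (1 + -3 s, -5 + 5 s). Solve the linear system for (t, s). Determinant = 38 ≠ 0, so a unique intersection of the containing lines exists. Solution: t = 16/19, s = 15/19 — both in [0, 1], so the segments cross. Intersection point: (-26/19, -20/19).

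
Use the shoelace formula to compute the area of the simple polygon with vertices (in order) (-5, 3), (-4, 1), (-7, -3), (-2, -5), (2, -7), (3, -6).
Area = 67/2

Shoelace formula: Area = (1/2) |Σ_i (x_i · y_{i+1} − x_{i+1} · y_i)| (indices mod n). Compute each cross term:
  (-5)(1) − (-4)(3) = 7
  (-4)(-3) − (-7)(1) = 19
  (-7)(-5) − (-2)(-3) = 29
  (-2)(-7) − (2)(-5) = 24
  (2)(-6) − (3)(-7) = 9
  (3)(3) − (-5)(-6) = -21
Sum = 67, so (signed) Area = 67/2 = 67/2, |Area| = 67/2.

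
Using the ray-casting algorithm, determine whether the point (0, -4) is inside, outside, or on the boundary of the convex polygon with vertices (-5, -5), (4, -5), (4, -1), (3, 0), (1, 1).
The point (0, -4) lies strictly inside the polygon

Cast a horizontal ray to the right from the query point and count how many polygon edges it crosses (each edge strictly once or zero times, handled with the usual half-open convention). 
Parity of crossings → odd ⇒ inside.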